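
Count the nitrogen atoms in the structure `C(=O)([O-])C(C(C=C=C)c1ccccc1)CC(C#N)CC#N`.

2

The symbol for nitrogen appears 2 times in the SMILES.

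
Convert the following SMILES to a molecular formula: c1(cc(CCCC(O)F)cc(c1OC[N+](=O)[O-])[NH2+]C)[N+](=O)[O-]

C12H17FN3O6+

Heavy atoms from the SMILES: 12 C, 1 F, 3 N, 6 O.
Implicit hydrogens by atom environment:
  4 × C: 2 H each → 8
  4 × C (aromatic): no H
  3 × O: no H
  2 × C (aromatic): 1 H each → 2
  2 × N (charge +1): no H
  2 × O (charge -1): no H
  1 × C: 3 H
  1 × C: 1 H
  1 × F: no H
  1 × N (charge +1): 2 H
  1 × O: 1 H
  Total hydrogens = 17.
Net charge +1.
Molecular formula: C12H17FN3O6+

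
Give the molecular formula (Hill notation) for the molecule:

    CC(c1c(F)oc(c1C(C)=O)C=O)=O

Heavy atoms from the SMILES: 9 C, 1 F, 4 O.
Implicit hydrogens by atom environment:
  4 × C (aromatic): no H
  3 × O: no H
  2 × C: 3 H each → 6
  2 × C: no H
  1 × C: 1 H
  1 × F: no H
  1 × O (aromatic): no H
  Total hydrogens = 7.
Molecular formula: C9H7FO4

C9H7FO4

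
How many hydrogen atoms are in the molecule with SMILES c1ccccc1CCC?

12

Hydrogens are implicit in SMILES; fill each atom to its normal valence:
  5 × C (aromatic): 1 H each → 5
  2 × C: 2 H each → 4
  1 × C: 3 H
  1 × C (aromatic): no H
  Total hydrogens = 12.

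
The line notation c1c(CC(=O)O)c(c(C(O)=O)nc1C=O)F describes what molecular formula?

C9H6FNO5

Heavy atoms from the SMILES: 9 C, 1 F, 1 N, 5 O.
Implicit hydrogens by atom environment:
  4 × C (aromatic): no H
  3 × O: no H
  2 × C: no H
  2 × O: 1 H each → 2
  1 × C: 2 H
  1 × C (aromatic): 1 H
  1 × C: 1 H
  1 × F: no H
  1 × N (aromatic): no H
  Total hydrogens = 6.
Molecular formula: C9H6FNO5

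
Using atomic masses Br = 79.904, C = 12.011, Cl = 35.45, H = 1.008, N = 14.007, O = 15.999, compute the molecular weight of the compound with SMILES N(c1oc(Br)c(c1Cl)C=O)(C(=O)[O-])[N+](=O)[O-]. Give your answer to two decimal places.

Molecular formula: C6HBrClN2O6-.
M = 1×79.904 + 6×12.011 + 1×35.45 + 1×1.008 + 2×14.007 + 6×15.999 = 312.44 g/mol.

312.44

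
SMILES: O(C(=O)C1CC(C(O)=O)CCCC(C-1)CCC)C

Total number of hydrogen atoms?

24

Hydrogens are implicit in SMILES; fill each atom to its normal valence:
  7 × C: 2 H each → 14
  3 × C: 1 H each → 3
  3 × O: no H
  2 × C: 3 H each → 6
  2 × C: no H
  1 × O: 1 H
  Total hydrogens = 24.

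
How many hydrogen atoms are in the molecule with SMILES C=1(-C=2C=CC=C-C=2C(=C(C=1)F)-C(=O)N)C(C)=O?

10

Hydrogens are implicit in SMILES; fill each atom to its normal valence:
  5 × C (aromatic): 1 H each → 5
  5 × C (aromatic): no H
  2 × C: no H
  2 × O: no H
  1 × C: 3 H
  1 × F: no H
  1 × N: 2 H
  Total hydrogens = 10.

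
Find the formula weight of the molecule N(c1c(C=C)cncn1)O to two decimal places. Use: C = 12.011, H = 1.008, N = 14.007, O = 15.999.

137.14

Molecular formula: C6H7N3O.
M = 6×12.011 + 7×1.008 + 3×14.007 + 1×15.999 = 137.14 g/mol.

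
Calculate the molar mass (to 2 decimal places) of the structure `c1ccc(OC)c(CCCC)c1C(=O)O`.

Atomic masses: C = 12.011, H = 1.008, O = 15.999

Molecular formula: C12H16O3.
M = 12×12.011 + 16×1.008 + 3×15.999 = 208.26 g/mol.

208.26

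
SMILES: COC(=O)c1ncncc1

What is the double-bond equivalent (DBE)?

5

Molecular formula from the SMILES: C6H6N2O2.
DoU = (2C + 2 + N − H − X)/2 = (2·6 + 2 + 2 − 6 − 0)/2 = 10/2 = 5.
(Structurally: 1 ring(s) + 4 π bond(s) = 5.)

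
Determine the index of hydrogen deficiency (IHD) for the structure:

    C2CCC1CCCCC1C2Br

Molecular formula from the SMILES: C10H17Br.
DoU = (2C + 2 + N − H − X)/2 = (2·10 + 2 + 0 − 17 − 1)/2 = 4/2 = 2.
(Structurally: 2 ring(s) + 0 π bond(s) = 2.)

2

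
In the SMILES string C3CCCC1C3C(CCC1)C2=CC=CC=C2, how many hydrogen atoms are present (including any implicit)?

22

Hydrogens are implicit in SMILES; fill each atom to its normal valence:
  7 × C: 2 H each → 14
  5 × C (aromatic): 1 H each → 5
  3 × C: 1 H each → 3
  1 × C (aromatic): no H
  Total hydrogens = 22.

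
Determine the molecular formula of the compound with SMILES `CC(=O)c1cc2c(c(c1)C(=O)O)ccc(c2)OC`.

C14H12O4

Heavy atoms from the SMILES: 14 C, 4 O.
Implicit hydrogens by atom environment:
  5 × C (aromatic): 1 H each → 5
  5 × C (aromatic): no H
  3 × O: no H
  2 × C: 3 H each → 6
  2 × C: no H
  1 × O: 1 H
  Total hydrogens = 12.
Molecular formula: C14H12O4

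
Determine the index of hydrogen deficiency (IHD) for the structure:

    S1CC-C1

Molecular formula from the SMILES: C3H6S.
DoU = (2C + 2 + N − H − X)/2 = (2·3 + 2 + 0 − 6 − 0)/2 = 2/2 = 1.
(Structurally: 1 ring(s) + 0 π bond(s) = 1.)

1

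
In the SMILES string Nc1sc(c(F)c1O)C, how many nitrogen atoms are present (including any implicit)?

1

The symbol for nitrogen appears 1 time in the SMILES.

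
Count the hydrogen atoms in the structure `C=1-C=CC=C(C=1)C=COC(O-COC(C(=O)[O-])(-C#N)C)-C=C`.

16

Hydrogens are implicit in SMILES; fill each atom to its normal valence:
  5 × C (aromatic): 1 H each → 5
  4 × C: 1 H each → 4
  4 × O: no H
  3 × C: no H
  2 × C: 2 H each → 4
  1 × C: 3 H
  1 × C (aromatic): no H
  1 × N: no H
  1 × O (charge -1): no H
  Total hydrogens = 16.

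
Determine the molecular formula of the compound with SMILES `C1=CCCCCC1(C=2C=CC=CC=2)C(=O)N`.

C14H17NO

Heavy atoms from the SMILES: 14 C, 1 N, 1 O.
Implicit hydrogens by atom environment:
  5 × C (aromatic): 1 H each → 5
  4 × C: 2 H each → 8
  2 × C: 1 H each → 2
  2 × C: no H
  1 × C (aromatic): no H
  1 × N: 2 H
  1 × O: no H
  Total hydrogens = 17.
Molecular formula: C14H17NO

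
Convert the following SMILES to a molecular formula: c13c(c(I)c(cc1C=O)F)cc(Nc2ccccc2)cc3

C17H11FINO

Heavy atoms from the SMILES: 17 C, 1 F, 1 I, 1 N, 1 O.
Implicit hydrogens by atom environment:
  9 × C (aromatic): 1 H each → 9
  7 × C (aromatic): no H
  1 × C: 1 H
  1 × F: no H
  1 × I: no H
  1 × N: 1 H
  1 × O: no H
  Total hydrogens = 11.
Molecular formula: C17H11FINO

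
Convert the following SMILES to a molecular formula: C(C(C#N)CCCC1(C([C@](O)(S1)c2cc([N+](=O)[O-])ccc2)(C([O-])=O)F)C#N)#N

Heavy atoms from the SMILES: 17 C, 1 F, 4 N, 5 O, 1 S.
Implicit hydrogens by atom environment:
  7 × C: no H
  4 × C (aromatic): 1 H each → 4
  3 × C: 2 H each → 6
  3 × N: no H
  2 × C (aromatic): no H
  2 × O: no H
  2 × O (charge -1): no H
  1 × C: 1 H
  1 × F: no H
  1 × N (charge +1): no H
  1 × O: 1 H
  1 × S: no H
  Total hydrogens = 12.
Net charge -1.
Molecular formula: C17H12FN4O5S-

C17H12FN4O5S-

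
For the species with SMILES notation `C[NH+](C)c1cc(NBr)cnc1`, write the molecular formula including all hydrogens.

Heavy atoms from the SMILES: 1 Br, 7 C, 3 N.
Implicit hydrogens by atom environment:
  3 × C (aromatic): 1 H each → 3
  2 × C: 3 H each → 6
  2 × C (aromatic): no H
  1 × Br: no H
  1 × N: 1 H
  1 × N (charge +1): 1 H
  1 × N (aromatic): no H
  Total hydrogens = 11.
Net charge +1.
Molecular formula: C7H11BrN3+

C7H11BrN3+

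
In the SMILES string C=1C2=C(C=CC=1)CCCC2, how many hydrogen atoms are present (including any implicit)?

12

Hydrogens are implicit in SMILES; fill each atom to its normal valence:
  4 × C: 2 H each → 8
  4 × C (aromatic): 1 H each → 4
  2 × C (aromatic): no H
  Total hydrogens = 12.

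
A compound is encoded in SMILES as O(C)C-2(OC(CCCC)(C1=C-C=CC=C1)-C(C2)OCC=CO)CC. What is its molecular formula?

Heavy atoms from the SMILES: 20 C, 4 O.
Implicit hydrogens by atom environment:
  6 × C: 2 H each → 12
  5 × C (aromatic): 1 H each → 5
  3 × C: 3 H each → 9
  3 × C: 1 H each → 3
  3 × O: no H
  2 × C: no H
  1 × C (aromatic): no H
  1 × O: 1 H
  Total hydrogens = 30.
Molecular formula: C20H30O4

C20H30O4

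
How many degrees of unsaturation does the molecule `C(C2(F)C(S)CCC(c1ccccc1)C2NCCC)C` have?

5

Molecular formula from the SMILES: C17H26FNS.
DoU = (2C + 2 + N − H − X)/2 = (2·17 + 2 + 1 − 26 − 1)/2 = 10/2 = 5.
(Structurally: 2 ring(s) + 3 π bond(s) = 5.)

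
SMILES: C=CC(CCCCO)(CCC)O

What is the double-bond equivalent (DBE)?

Molecular formula from the SMILES: C10H20O2.
DoU = (2C + 2 + N − H − X)/2 = (2·10 + 2 + 0 − 20 − 0)/2 = 2/2 = 1.
(Structurally: 0 ring(s) + 1 π bond(s) = 1.)

1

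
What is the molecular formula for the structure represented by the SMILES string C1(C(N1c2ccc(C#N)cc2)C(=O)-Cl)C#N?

Heavy atoms from the SMILES: 11 C, 1 Cl, 3 N, 1 O.
Implicit hydrogens by atom environment:
  4 × C (aromatic): 1 H each → 4
  3 × C: no H
  3 × N: no H
  2 × C: 1 H each → 2
  2 × C (aromatic): no H
  1 × Cl: no H
  1 × O: no H
  Total hydrogens = 6.
Molecular formula: C11H6ClN3O

C11H6ClN3O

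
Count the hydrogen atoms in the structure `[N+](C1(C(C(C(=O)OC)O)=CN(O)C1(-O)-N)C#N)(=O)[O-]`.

Hydrogens are implicit in SMILES; fill each atom to its normal valence:
  5 × C: no H
  3 × O: 1 H each → 3
  3 × O: no H
  2 × C: 1 H each → 2
  2 × N: no H
  1 × C: 3 H
  1 × N: 2 H
  1 × N (charge +1): no H
  1 × O (charge -1): no H
  Total hydrogens = 10.

10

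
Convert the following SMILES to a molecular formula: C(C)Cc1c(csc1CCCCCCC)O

Heavy atoms from the SMILES: 14 C, 1 O, 1 S.
Implicit hydrogens by atom environment:
  8 × C: 2 H each → 16
  3 × C (aromatic): no H
  2 × C: 3 H each → 6
  1 × C (aromatic): 1 H
  1 × O: 1 H
  1 × S (aromatic): no H
  Total hydrogens = 24.
Molecular formula: C14H24OS

C14H24OS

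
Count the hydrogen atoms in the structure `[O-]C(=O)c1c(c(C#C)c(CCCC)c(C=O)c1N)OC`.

Hydrogens are implicit in SMILES; fill each atom to its normal valence:
  6 × C (aromatic): no H
  3 × C: 2 H each → 6
  3 × O: no H
  2 × C: 3 H each → 6
  2 × C: 1 H each → 2
  2 × C: no H
  1 × N: 2 H
  1 × O (charge -1): no H
  Total hydrogens = 16.

16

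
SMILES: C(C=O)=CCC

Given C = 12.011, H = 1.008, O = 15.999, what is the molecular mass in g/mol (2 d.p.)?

Molecular formula: C5H8O.
M = 5×12.011 + 8×1.008 + 1×15.999 = 84.12 g/mol.

84.12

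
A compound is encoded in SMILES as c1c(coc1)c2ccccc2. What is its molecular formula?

Heavy atoms from the SMILES: 10 C, 1 O.
Implicit hydrogens by atom environment:
  8 × C (aromatic): 1 H each → 8
  2 × C (aromatic): no H
  1 × O (aromatic): no H
  Total hydrogens = 8.
Molecular formula: C10H8O

C10H8O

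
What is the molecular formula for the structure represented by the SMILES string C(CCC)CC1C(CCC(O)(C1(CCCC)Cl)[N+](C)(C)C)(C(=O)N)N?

Heavy atoms from the SMILES: 19 C, 1 Cl, 3 N, 2 O.
Implicit hydrogens by atom environment:
  9 × C: 2 H each → 18
  5 × C: 3 H each → 15
  4 × C: no H
  2 × N: 2 H each → 4
  1 × C: 1 H
  1 × Cl: no H
  1 × N (charge +1): no H
  1 × O: 1 H
  1 × O: no H
  Total hydrogens = 39.
Net charge +1.
Molecular formula: C19H39ClN3O2+

C19H39ClN3O2+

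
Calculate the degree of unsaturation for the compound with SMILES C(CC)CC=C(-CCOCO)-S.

1

Molecular formula from the SMILES: C9H18O2S.
DoU = (2C + 2 + N − H − X)/2 = (2·9 + 2 + 0 − 18 − 0)/2 = 2/2 = 1.
(Structurally: 0 ring(s) + 1 π bond(s) = 1.)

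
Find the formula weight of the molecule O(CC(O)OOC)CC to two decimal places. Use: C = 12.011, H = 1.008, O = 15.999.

Molecular formula: C5H12O4.
M = 5×12.011 + 12×1.008 + 4×15.999 = 136.15 g/mol.

136.15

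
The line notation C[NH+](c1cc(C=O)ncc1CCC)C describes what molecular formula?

C11H17N2O+

Heavy atoms from the SMILES: 11 C, 2 N, 1 O.
Implicit hydrogens by atom environment:
  3 × C: 3 H each → 9
  3 × C (aromatic): no H
  2 × C: 2 H each → 4
  2 × C (aromatic): 1 H each → 2
  1 × C: 1 H
  1 × N (charge +1): 1 H
  1 × N (aromatic): no H
  1 × O: no H
  Total hydrogens = 17.
Net charge +1.
Molecular formula: C11H17N2O+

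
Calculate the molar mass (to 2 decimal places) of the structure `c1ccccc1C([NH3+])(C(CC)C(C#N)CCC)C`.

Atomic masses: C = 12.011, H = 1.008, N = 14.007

245.39

Molecular formula: C16H25N2+.
M = 16×12.011 + 25×1.008 + 2×14.007 = 245.39 g/mol.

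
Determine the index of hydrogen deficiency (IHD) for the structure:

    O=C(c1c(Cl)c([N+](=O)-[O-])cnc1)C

Molecular formula from the SMILES: C7H5ClN2O3.
DoU = (2C + 2 + N − H − X)/2 = (2·7 + 2 + 2 − 5 − 1)/2 = 12/2 = 6.
(Structurally: 1 ring(s) + 5 π bond(s) = 6.)

6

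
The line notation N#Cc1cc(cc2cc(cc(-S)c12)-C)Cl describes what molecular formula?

Heavy atoms from the SMILES: 12 C, 1 Cl, 1 N, 1 S.
Implicit hydrogens by atom environment:
  6 × C (aromatic): no H
  4 × C (aromatic): 1 H each → 4
  1 × C: 3 H
  1 × C: no H
  1 × Cl: no H
  1 × N: no H
  1 × S: 1 H
  Total hydrogens = 8.
Molecular formula: C12H8ClNS

C12H8ClNS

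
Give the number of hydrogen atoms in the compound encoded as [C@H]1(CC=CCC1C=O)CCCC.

18

Hydrogens are implicit in SMILES; fill each atom to its normal valence:
  5 × C: 2 H each → 10
  5 × C: 1 H each → 5
  1 × C: 3 H
  1 × O: no H
  Total hydrogens = 18.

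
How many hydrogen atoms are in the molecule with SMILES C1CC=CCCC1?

Hydrogens are implicit in SMILES; fill each atom to its normal valence:
  5 × C: 2 H each → 10
  2 × C: 1 H each → 2
  Total hydrogens = 12.

12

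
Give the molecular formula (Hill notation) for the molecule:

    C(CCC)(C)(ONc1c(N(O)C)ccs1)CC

C12H22N2O2S

Heavy atoms from the SMILES: 12 C, 2 N, 2 O, 1 S.
Implicit hydrogens by atom environment:
  4 × C: 3 H each → 12
  3 × C: 2 H each → 6
  2 × C (aromatic): 1 H each → 2
  2 × C (aromatic): no H
  1 × C: no H
  1 × N: 1 H
  1 × N: no H
  1 × O: 1 H
  1 × O: no H
  1 × S (aromatic): no H
  Total hydrogens = 22.
Molecular formula: C12H22N2O2S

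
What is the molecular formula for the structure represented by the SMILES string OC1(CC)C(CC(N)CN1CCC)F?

C10H21FN2O

Heavy atoms from the SMILES: 10 C, 1 F, 2 N, 1 O.
Implicit hydrogens by atom environment:
  5 × C: 2 H each → 10
  2 × C: 3 H each → 6
  2 × C: 1 H each → 2
  1 × C: no H
  1 × F: no H
  1 × N: 2 H
  1 × N: no H
  1 × O: 1 H
  Total hydrogens = 21.
Molecular formula: C10H21FN2O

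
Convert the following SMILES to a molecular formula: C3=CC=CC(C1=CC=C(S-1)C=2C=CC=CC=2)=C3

C16H12S

Heavy atoms from the SMILES: 16 C, 1 S.
Implicit hydrogens by atom environment:
  12 × C (aromatic): 1 H each → 12
  4 × C (aromatic): no H
  1 × S (aromatic): no H
  Total hydrogens = 12.
Molecular formula: C16H12S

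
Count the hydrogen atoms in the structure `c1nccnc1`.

Hydrogens are implicit in SMILES; fill each atom to its normal valence:
  4 × C (aromatic): 1 H each → 4
  2 × N (aromatic): no H
  Total hydrogens = 4.

4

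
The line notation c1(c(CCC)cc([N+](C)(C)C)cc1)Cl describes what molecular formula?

Heavy atoms from the SMILES: 12 C, 1 Cl, 1 N.
Implicit hydrogens by atom environment:
  4 × C: 3 H each → 12
  3 × C (aromatic): 1 H each → 3
  3 × C (aromatic): no H
  2 × C: 2 H each → 4
  1 × Cl: no H
  1 × N (charge +1): no H
  Total hydrogens = 19.
Net charge +1.
Molecular formula: C12H19ClN+

C12H19ClN+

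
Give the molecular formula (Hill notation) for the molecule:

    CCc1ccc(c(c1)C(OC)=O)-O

C10H12O3

Heavy atoms from the SMILES: 10 C, 3 O.
Implicit hydrogens by atom environment:
  3 × C (aromatic): 1 H each → 3
  3 × C (aromatic): no H
  2 × C: 3 H each → 6
  2 × O: no H
  1 × C: 2 H
  1 × C: no H
  1 × O: 1 H
  Total hydrogens = 12.
Molecular formula: C10H12O3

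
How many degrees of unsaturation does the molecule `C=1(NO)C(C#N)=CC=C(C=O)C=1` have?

7

Molecular formula from the SMILES: C8H6N2O2.
DoU = (2C + 2 + N − H − X)/2 = (2·8 + 2 + 2 − 6 − 0)/2 = 14/2 = 7.
(Structurally: 1 ring(s) + 6 π bond(s) = 7.)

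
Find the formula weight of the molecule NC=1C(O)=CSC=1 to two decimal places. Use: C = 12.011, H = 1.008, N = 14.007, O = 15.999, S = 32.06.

Molecular formula: C4H5NOS.
M = 4×12.011 + 5×1.008 + 1×14.007 + 1×15.999 + 1×32.06 = 115.15 g/mol.

115.15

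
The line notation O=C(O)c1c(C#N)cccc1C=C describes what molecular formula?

Heavy atoms from the SMILES: 10 C, 1 N, 2 O.
Implicit hydrogens by atom environment:
  3 × C (aromatic): 1 H each → 3
  3 × C (aromatic): no H
  2 × C: no H
  1 × C: 2 H
  1 × C: 1 H
  1 × N: no H
  1 × O: 1 H
  1 × O: no H
  Total hydrogens = 7.
Molecular formula: C10H7NO2

C10H7NO2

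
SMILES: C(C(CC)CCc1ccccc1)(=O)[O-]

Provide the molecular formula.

C12H15O2-

Heavy atoms from the SMILES: 12 C, 2 O.
Implicit hydrogens by atom environment:
  5 × C (aromatic): 1 H each → 5
  3 × C: 2 H each → 6
  1 × C: 3 H
  1 × C: 1 H
  1 × C: no H
  1 × C (aromatic): no H
  1 × O: no H
  1 × O (charge -1): no H
  Total hydrogens = 15.
Net charge -1.
Molecular formula: C12H15O2-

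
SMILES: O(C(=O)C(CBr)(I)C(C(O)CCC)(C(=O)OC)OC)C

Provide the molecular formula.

Heavy atoms from the SMILES: 1 Br, 12 C, 1 I, 6 O.
Implicit hydrogens by atom environment:
  5 × O: no H
  4 × C: 3 H each → 12
  4 × C: no H
  3 × C: 2 H each → 6
  1 × Br: no H
  1 × C: 1 H
  1 × I: no H
  1 × O: 1 H
  Total hydrogens = 20.
Molecular formula: C12H20BrIO6

C12H20BrIO6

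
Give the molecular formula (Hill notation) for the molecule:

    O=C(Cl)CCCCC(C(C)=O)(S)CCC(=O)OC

Heavy atoms from the SMILES: 12 C, 1 Cl, 4 O, 1 S.
Implicit hydrogens by atom environment:
  6 × C: 2 H each → 12
  4 × C: no H
  4 × O: no H
  2 × C: 3 H each → 6
  1 × Cl: no H
  1 × S: 1 H
  Total hydrogens = 19.
Molecular formula: C12H19ClO4S

C12H19ClO4S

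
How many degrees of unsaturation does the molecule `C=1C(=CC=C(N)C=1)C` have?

Molecular formula from the SMILES: C7H9N.
DoU = (2C + 2 + N − H − X)/2 = (2·7 + 2 + 1 − 9 − 0)/2 = 8/2 = 4.
(Structurally: 1 ring(s) + 3 π bond(s) = 4.)

4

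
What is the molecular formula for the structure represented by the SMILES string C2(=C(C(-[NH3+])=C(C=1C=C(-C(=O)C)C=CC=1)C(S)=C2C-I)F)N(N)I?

C15H15FI2N3OS+

Heavy atoms from the SMILES: 15 C, 1 F, 2 I, 3 N, 1 O, 1 S.
Implicit hydrogens by atom environment:
  8 × C (aromatic): no H
  4 × C (aromatic): 1 H each → 4
  2 × I: no H
  1 × C: 3 H
  1 × C: 2 H
  1 × C: no H
  1 × F: no H
  1 × N (charge +1): 3 H
  1 × N: 2 H
  1 × N: no H
  1 × O: no H
  1 × S: 1 H
  Total hydrogens = 15.
Net charge +1.
Molecular formula: C15H15FI2N3OS+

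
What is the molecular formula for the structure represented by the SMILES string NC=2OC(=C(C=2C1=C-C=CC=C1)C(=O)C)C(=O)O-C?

Heavy atoms from the SMILES: 14 C, 1 N, 4 O.
Implicit hydrogens by atom environment:
  5 × C (aromatic): 1 H each → 5
  5 × C (aromatic): no H
  3 × O: no H
  2 × C: 3 H each → 6
  2 × C: no H
  1 × N: 2 H
  1 × O (aromatic): no H
  Total hydrogens = 13.
Molecular formula: C14H13NO4

C14H13NO4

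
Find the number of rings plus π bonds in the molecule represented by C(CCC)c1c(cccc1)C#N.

Molecular formula from the SMILES: C11H13N.
DoU = (2C + 2 + N − H − X)/2 = (2·11 + 2 + 1 − 13 − 0)/2 = 12/2 = 6.
(Structurally: 1 ring(s) + 5 π bond(s) = 6.)

6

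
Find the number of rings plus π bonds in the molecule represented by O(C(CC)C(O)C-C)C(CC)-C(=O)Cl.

Molecular formula from the SMILES: C10H19ClO3.
DoU = (2C + 2 + N − H − X)/2 = (2·10 + 2 + 0 − 19 − 1)/2 = 2/2 = 1.
(Structurally: 0 ring(s) + 1 π bond(s) = 1.)

1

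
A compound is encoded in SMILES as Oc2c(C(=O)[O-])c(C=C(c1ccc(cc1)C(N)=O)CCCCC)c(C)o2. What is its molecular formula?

Heavy atoms from the SMILES: 20 C, 1 N, 5 O.
Implicit hydrogens by atom environment:
  6 × C (aromatic): no H
  4 × C: 2 H each → 8
  4 × C (aromatic): 1 H each → 4
  3 × C: no H
  2 × C: 3 H each → 6
  2 × O: no H
  1 × C: 1 H
  1 × N: 2 H
  1 × O: 1 H
  1 × O (aromatic): no H
  1 × O (charge -1): no H
  Total hydrogens = 22.
Net charge -1.
Molecular formula: C20H22NO5-

C20H22NO5-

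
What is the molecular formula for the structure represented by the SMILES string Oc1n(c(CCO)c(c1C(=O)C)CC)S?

Heavy atoms from the SMILES: 10 C, 1 N, 3 O, 1 S.
Implicit hydrogens by atom environment:
  4 × C (aromatic): no H
  3 × C: 2 H each → 6
  2 × C: 3 H each → 6
  2 × O: 1 H each → 2
  1 × C: no H
  1 × N (aromatic): no H
  1 × O: no H
  1 × S: 1 H
  Total hydrogens = 15.
Molecular formula: C10H15NO3S

C10H15NO3S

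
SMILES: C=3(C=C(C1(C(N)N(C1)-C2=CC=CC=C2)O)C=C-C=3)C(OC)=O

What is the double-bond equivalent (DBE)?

10

Molecular formula from the SMILES: C17H18N2O3.
DoU = (2C + 2 + N − H − X)/2 = (2·17 + 2 + 2 − 18 − 0)/2 = 20/2 = 10.
(Structurally: 3 ring(s) + 7 π bond(s) = 10.)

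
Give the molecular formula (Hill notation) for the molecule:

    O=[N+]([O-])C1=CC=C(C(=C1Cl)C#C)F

Heavy atoms from the SMILES: 8 C, 1 Cl, 1 F, 1 N, 2 O.
Implicit hydrogens by atom environment:
  4 × C (aromatic): no H
  2 × C (aromatic): 1 H each → 2
  1 × C: 1 H
  1 × C: no H
  1 × Cl: no H
  1 × F: no H
  1 × N (charge +1): no H
  1 × O: no H
  1 × O (charge -1): no H
  Total hydrogens = 3.
Molecular formula: C8H3ClFNO2

C8H3ClFNO2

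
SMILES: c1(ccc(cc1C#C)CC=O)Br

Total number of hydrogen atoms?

Hydrogens are implicit in SMILES; fill each atom to its normal valence:
  3 × C (aromatic): 1 H each → 3
  3 × C (aromatic): no H
  2 × C: 1 H each → 2
  1 × Br: no H
  1 × C: 2 H
  1 × C: no H
  1 × O: no H
  Total hydrogens = 7.

7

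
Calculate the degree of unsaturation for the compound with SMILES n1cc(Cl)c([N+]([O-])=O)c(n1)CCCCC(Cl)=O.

Molecular formula from the SMILES: C9H9Cl2N3O3.
DoU = (2C + 2 + N − H − X)/2 = (2·9 + 2 + 3 − 9 − 2)/2 = 12/2 = 6.
(Structurally: 1 ring(s) + 5 π bond(s) = 6.)

6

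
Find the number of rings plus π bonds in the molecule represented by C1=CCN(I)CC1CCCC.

2

Molecular formula from the SMILES: C9H16IN.
DoU = (2C + 2 + N − H − X)/2 = (2·9 + 2 + 1 − 16 − 1)/2 = 4/2 = 2.
(Structurally: 1 ring(s) + 1 π bond(s) = 2.)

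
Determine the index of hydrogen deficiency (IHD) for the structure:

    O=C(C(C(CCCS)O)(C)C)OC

1

Molecular formula from the SMILES: C9H18O3S.
DoU = (2C + 2 + N − H − X)/2 = (2·9 + 2 + 0 − 18 − 0)/2 = 2/2 = 1.
(Structurally: 0 ring(s) + 1 π bond(s) = 1.)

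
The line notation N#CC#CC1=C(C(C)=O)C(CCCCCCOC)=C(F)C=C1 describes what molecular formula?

C18H20FNO2

Heavy atoms from the SMILES: 18 C, 1 F, 1 N, 2 O.
Implicit hydrogens by atom environment:
  6 × C: 2 H each → 12
  4 × C (aromatic): no H
  4 × C: no H
  2 × C: 3 H each → 6
  2 × C (aromatic): 1 H each → 2
  2 × O: no H
  1 × F: no H
  1 × N: no H
  Total hydrogens = 20.
Molecular formula: C18H20FNO2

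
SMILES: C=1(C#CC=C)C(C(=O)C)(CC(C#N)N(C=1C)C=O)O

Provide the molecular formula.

Heavy atoms from the SMILES: 14 C, 2 N, 3 O.
Implicit hydrogens by atom environment:
  7 × C: no H
  3 × C: 1 H each → 3
  2 × C: 3 H each → 6
  2 × C: 2 H each → 4
  2 × N: no H
  2 × O: no H
  1 × O: 1 H
  Total hydrogens = 14.
Molecular formula: C14H14N2O3

C14H14N2O3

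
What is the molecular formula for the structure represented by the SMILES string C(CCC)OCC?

C6H14O

Heavy atoms from the SMILES: 6 C, 1 O.
Implicit hydrogens by atom environment:
  4 × C: 2 H each → 8
  2 × C: 3 H each → 6
  1 × O: no H
  Total hydrogens = 14.
Molecular formula: C6H14O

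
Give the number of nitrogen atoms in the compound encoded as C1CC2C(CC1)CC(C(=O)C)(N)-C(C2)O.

1

The symbol for nitrogen appears 1 time in the SMILES.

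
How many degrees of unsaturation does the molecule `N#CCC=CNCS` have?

3

Molecular formula from the SMILES: C5H8N2S.
DoU = (2C + 2 + N − H − X)/2 = (2·5 + 2 + 2 − 8 − 0)/2 = 6/2 = 3.
(Structurally: 0 ring(s) + 3 π bond(s) = 3.)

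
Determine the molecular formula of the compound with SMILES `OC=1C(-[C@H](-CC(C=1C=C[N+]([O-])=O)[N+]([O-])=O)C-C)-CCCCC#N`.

Heavy atoms from the SMILES: 15 C, 3 N, 5 O.
Implicit hydrogens by atom environment:
  6 × C: 2 H each → 12
  5 × C: 1 H each → 5
  3 × C: no H
  2 × N (charge +1): no H
  2 × O: no H
  2 × O (charge -1): no H
  1 × C: 3 H
  1 × N: no H
  1 × O: 1 H
  Total hydrogens = 21.
Molecular formula: C15H21N3O5

C15H21N3O5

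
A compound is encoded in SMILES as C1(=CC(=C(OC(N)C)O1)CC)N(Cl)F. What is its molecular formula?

Heavy atoms from the SMILES: 8 C, 1 Cl, 1 F, 2 N, 2 O.
Implicit hydrogens by atom environment:
  3 × C (aromatic): no H
  2 × C: 3 H each → 6
  1 × C: 2 H
  1 × C (aromatic): 1 H
  1 × C: 1 H
  1 × Cl: no H
  1 × F: no H
  1 × N: 2 H
  1 × N: no H
  1 × O (aromatic): no H
  1 × O: no H
  Total hydrogens = 12.
Molecular formula: C8H12ClFN2O2

C8H12ClFN2O2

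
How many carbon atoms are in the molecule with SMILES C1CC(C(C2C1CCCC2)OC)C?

12

The symbol for carbon appears 12 times in the SMILES.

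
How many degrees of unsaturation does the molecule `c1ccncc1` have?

4

Molecular formula from the SMILES: C5H5N.
DoU = (2C + 2 + N − H − X)/2 = (2·5 + 2 + 1 − 5 − 0)/2 = 8/2 = 4.
(Structurally: 1 ring(s) + 3 π bond(s) = 4.)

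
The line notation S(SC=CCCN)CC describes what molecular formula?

Heavy atoms from the SMILES: 6 C, 1 N, 2 S.
Implicit hydrogens by atom environment:
  3 × C: 2 H each → 6
  2 × C: 1 H each → 2
  2 × S: no H
  1 × C: 3 H
  1 × N: 2 H
  Total hydrogens = 13.
Molecular formula: C6H13NS2

C6H13NS2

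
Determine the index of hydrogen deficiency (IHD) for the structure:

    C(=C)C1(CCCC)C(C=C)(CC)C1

3

Molecular formula from the SMILES: C13H22.
DoU = (2C + 2 + N − H − X)/2 = (2·13 + 2 + 0 − 22 − 0)/2 = 6/2 = 3.
(Structurally: 1 ring(s) + 2 π bond(s) = 3.)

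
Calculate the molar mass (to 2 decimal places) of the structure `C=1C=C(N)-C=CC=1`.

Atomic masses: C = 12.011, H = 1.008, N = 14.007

Molecular formula: C6H7N.
M = 6×12.011 + 7×1.008 + 1×14.007 = 93.13 g/mol.

93.13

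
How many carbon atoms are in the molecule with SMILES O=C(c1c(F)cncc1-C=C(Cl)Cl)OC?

9

The symbol for carbon appears 9 times in the SMILES. Lowercase c denotes aromatic carbon and counts toward C.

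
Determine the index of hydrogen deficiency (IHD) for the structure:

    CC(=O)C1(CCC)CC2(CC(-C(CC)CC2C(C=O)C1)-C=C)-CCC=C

6

Molecular formula from the SMILES: C24H38O2.
DoU = (2C + 2 + N − H − X)/2 = (2·24 + 2 + 0 − 38 − 0)/2 = 12/2 = 6.
(Structurally: 2 ring(s) + 4 π bond(s) = 6.)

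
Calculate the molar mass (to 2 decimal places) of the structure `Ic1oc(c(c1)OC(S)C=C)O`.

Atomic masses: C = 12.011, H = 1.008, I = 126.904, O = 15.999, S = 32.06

298.09

Molecular formula: C7H7IO3S.
M = 7×12.011 + 7×1.008 + 1×126.904 + 3×15.999 + 1×32.06 = 298.09 g/mol.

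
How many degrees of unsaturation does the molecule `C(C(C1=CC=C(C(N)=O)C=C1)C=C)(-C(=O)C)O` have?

Molecular formula from the SMILES: C13H15NO3.
DoU = (2C + 2 + N − H − X)/2 = (2·13 + 2 + 1 − 15 − 0)/2 = 14/2 = 7.
(Structurally: 1 ring(s) + 6 π bond(s) = 7.)

7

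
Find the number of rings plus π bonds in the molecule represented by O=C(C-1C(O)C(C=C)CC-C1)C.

Molecular formula from the SMILES: C10H16O2.
DoU = (2C + 2 + N − H − X)/2 = (2·10 + 2 + 0 − 16 − 0)/2 = 6/2 = 3.
(Structurally: 1 ring(s) + 2 π bond(s) = 3.)

3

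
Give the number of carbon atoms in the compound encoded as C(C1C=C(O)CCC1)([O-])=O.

The symbol for carbon appears 7 times in the SMILES.

7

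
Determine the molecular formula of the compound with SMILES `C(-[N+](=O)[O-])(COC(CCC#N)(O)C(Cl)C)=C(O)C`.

Heavy atoms from the SMILES: 10 C, 1 Cl, 2 N, 5 O.
Implicit hydrogens by atom environment:
  4 × C: no H
  3 × C: 2 H each → 6
  2 × C: 3 H each → 6
  2 × O: 1 H each → 2
  2 × O: no H
  1 × C: 1 H
  1 × Cl: no H
  1 × N (charge +1): no H
  1 × N: no H
  1 × O (charge -1): no H
  Total hydrogens = 15.
Molecular formula: C10H15ClN2O5

C10H15ClN2O5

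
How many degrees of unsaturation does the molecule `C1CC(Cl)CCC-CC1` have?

1

Molecular formula from the SMILES: C8H15Cl.
DoU = (2C + 2 + N − H − X)/2 = (2·8 + 2 + 0 − 15 − 1)/2 = 2/2 = 1.
(Structurally: 1 ring(s) + 0 π bond(s) = 1.)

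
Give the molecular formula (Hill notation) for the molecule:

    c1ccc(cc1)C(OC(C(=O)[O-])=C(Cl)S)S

Heavy atoms from the SMILES: 10 C, 1 Cl, 3 O, 2 S.
Implicit hydrogens by atom environment:
  5 × C (aromatic): 1 H each → 5
  3 × C: no H
  2 × O: no H
  2 × S: 1 H each → 2
  1 × C: 1 H
  1 × C (aromatic): no H
  1 × Cl: no H
  1 × O (charge -1): no H
  Total hydrogens = 8.
Net charge -1.
Molecular formula: C10H8ClO3S2-

C10H8ClO3S2-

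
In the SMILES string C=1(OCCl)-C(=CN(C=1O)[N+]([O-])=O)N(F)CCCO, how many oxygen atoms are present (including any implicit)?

5

The symbol for oxygen appears 5 times in the SMILES.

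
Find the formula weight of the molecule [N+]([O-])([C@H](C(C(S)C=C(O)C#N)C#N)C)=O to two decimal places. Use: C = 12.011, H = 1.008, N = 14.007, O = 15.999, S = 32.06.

227.24

Molecular formula: C8H9N3O3S.
M = 8×12.011 + 9×1.008 + 3×14.007 + 3×15.999 + 1×32.06 = 227.24 g/mol.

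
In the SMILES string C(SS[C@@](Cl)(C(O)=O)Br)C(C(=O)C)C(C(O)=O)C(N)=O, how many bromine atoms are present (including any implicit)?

The symbol for bromine appears 1 time in the SMILES.

1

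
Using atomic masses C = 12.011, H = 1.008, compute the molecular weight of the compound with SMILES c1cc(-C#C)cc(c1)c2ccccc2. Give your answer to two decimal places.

Molecular formula: C14H10.
M = 14×12.011 + 10×1.008 = 178.23 g/mol.

178.23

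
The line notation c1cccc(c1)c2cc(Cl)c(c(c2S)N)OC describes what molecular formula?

Heavy atoms from the SMILES: 13 C, 1 Cl, 1 N, 1 O, 1 S.
Implicit hydrogens by atom environment:
  6 × C (aromatic): 1 H each → 6
  6 × C (aromatic): no H
  1 × C: 3 H
  1 × Cl: no H
  1 × N: 2 H
  1 × O: no H
  1 × S: 1 H
  Total hydrogens = 12.
Molecular formula: C13H12ClNOS

C13H12ClNOS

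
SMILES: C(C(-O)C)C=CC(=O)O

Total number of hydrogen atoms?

10

Hydrogens are implicit in SMILES; fill each atom to its normal valence:
  3 × C: 1 H each → 3
  2 × O: 1 H each → 2
  1 × C: 3 H
  1 × C: 2 H
  1 × C: no H
  1 × O: no H
  Total hydrogens = 10.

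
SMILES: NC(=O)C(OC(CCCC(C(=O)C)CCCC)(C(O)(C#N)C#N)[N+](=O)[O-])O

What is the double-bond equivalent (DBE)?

7

Molecular formula from the SMILES: C16H24N4O7.
DoU = (2C + 2 + N − H − X)/2 = (2·16 + 2 + 4 − 24 − 0)/2 = 14/2 = 7.
(Structurally: 0 ring(s) + 7 π bond(s) = 7.)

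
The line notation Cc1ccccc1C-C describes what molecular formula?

Heavy atoms from the SMILES: 9 C.
Implicit hydrogens by atom environment:
  4 × C (aromatic): 1 H each → 4
  2 × C: 3 H each → 6
  2 × C (aromatic): no H
  1 × C: 2 H
  Total hydrogens = 12.
Molecular formula: C9H12

C9H12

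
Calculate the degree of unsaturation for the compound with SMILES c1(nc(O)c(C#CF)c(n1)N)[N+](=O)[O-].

Molecular formula from the SMILES: C6H3FN4O3.
DoU = (2C + 2 + N − H − X)/2 = (2·6 + 2 + 4 − 3 − 1)/2 = 14/2 = 7.
(Structurally: 1 ring(s) + 6 π bond(s) = 7.)

7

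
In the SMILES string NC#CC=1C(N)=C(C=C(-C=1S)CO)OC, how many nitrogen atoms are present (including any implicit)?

2

The symbol for nitrogen appears 2 times in the SMILES.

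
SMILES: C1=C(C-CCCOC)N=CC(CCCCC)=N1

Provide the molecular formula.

C14H24N2O

Heavy atoms from the SMILES: 14 C, 2 N, 1 O.
Implicit hydrogens by atom environment:
  8 × C: 2 H each → 16
  2 × C: 3 H each → 6
  2 × C (aromatic): 1 H each → 2
  2 × C (aromatic): no H
  2 × N (aromatic): no H
  1 × O: no H
  Total hydrogens = 24.
Molecular formula: C14H24N2O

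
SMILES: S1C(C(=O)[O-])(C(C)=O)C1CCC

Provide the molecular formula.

C8H11O3S-

Heavy atoms from the SMILES: 8 C, 3 O, 1 S.
Implicit hydrogens by atom environment:
  3 × C: no H
  2 × C: 3 H each → 6
  2 × C: 2 H each → 4
  2 × O: no H
  1 × C: 1 H
  1 × O (charge -1): no H
  1 × S: no H
  Total hydrogens = 11.
Net charge -1.
Molecular formula: C8H11O3S-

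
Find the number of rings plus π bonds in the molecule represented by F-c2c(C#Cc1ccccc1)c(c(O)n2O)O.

Molecular formula from the SMILES: C12H8FNO3.
DoU = (2C + 2 + N − H − X)/2 = (2·12 + 2 + 1 − 8 − 1)/2 = 18/2 = 9.
(Structurally: 2 ring(s) + 7 π bond(s) = 9.)

9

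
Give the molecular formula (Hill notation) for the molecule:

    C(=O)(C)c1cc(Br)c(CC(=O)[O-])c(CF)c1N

C11H10BrFNO3-

Heavy atoms from the SMILES: 1 Br, 11 C, 1 F, 1 N, 3 O.
Implicit hydrogens by atom environment:
  5 × C (aromatic): no H
  2 × C: 2 H each → 4
  2 × C: no H
  2 × O: no H
  1 × Br: no H
  1 × C: 3 H
  1 × C (aromatic): 1 H
  1 × F: no H
  1 × N: 2 H
  1 × O (charge -1): no H
  Total hydrogens = 10.
Net charge -1.
Molecular formula: C11H10BrFNO3-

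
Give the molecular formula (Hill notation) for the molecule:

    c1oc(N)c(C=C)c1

C6H7NO

Heavy atoms from the SMILES: 6 C, 1 N, 1 O.
Implicit hydrogens by atom environment:
  2 × C (aromatic): 1 H each → 2
  2 × C (aromatic): no H
  1 × C: 2 H
  1 × C: 1 H
  1 × N: 2 H
  1 × O (aromatic): no H
  Total hydrogens = 7.
Molecular formula: C6H7NO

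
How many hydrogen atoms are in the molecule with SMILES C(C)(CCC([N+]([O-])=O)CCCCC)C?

23

Hydrogens are implicit in SMILES; fill each atom to its normal valence:
  6 × C: 2 H each → 12
  3 × C: 3 H each → 9
  2 × C: 1 H each → 2
  1 × N (charge +1): no H
  1 × O: no H
  1 × O (charge -1): no H
  Total hydrogens = 23.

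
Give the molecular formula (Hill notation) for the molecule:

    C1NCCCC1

Heavy atoms from the SMILES: 5 C, 1 N.
Implicit hydrogens by atom environment:
  5 × C: 2 H each → 10
  1 × N: 1 H
  Total hydrogens = 11.
Molecular formula: C5H11N

C5H11N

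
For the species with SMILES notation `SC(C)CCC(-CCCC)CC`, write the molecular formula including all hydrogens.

C11H24S

Heavy atoms from the SMILES: 11 C, 1 S.
Implicit hydrogens by atom environment:
  6 × C: 2 H each → 12
  3 × C: 3 H each → 9
  2 × C: 1 H each → 2
  1 × S: 1 H
  Total hydrogens = 24.
Molecular formula: C11H24S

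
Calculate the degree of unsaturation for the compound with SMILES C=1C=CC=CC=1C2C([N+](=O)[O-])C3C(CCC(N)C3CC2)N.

7

Molecular formula from the SMILES: C16H23N3O2.
DoU = (2C + 2 + N − H − X)/2 = (2·16 + 2 + 3 − 23 − 0)/2 = 14/2 = 7.
(Structurally: 3 ring(s) + 4 π bond(s) = 7.)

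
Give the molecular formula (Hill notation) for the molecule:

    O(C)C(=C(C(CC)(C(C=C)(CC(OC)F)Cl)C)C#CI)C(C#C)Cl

Heavy atoms from the SMILES: 18 C, 2 Cl, 1 F, 1 I, 2 O.
Implicit hydrogens by atom environment:
  7 × C: no H
  4 × C: 3 H each → 12
  4 × C: 1 H each → 4
  3 × C: 2 H each → 6
  2 × Cl: no H
  2 × O: no H
  1 × F: no H
  1 × I: no H
  Total hydrogens = 22.
Molecular formula: C18H22Cl2FIO2

C18H22Cl2FIO2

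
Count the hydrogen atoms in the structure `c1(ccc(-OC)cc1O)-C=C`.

10

Hydrogens are implicit in SMILES; fill each atom to its normal valence:
  3 × C (aromatic): 1 H each → 3
  3 × C (aromatic): no H
  1 × C: 3 H
  1 × C: 2 H
  1 × C: 1 H
  1 × O: 1 H
  1 × O: no H
  Total hydrogens = 10.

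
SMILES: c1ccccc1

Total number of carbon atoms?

The symbol for carbon appears 6 times in the SMILES. Lowercase c denotes aromatic carbon and counts toward C.

6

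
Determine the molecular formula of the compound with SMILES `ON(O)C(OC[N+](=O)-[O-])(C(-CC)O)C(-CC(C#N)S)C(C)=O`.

Heavy atoms from the SMILES: 11 C, 3 N, 7 O, 1 S.
Implicit hydrogens by atom environment:
  3 × C: 2 H each → 6
  3 × C: 1 H each → 3
  3 × C: no H
  3 × O: 1 H each → 3
  3 × O: no H
  2 × C: 3 H each → 6
  2 × N: no H
  1 × N (charge +1): no H
  1 × O (charge -1): no H
  1 × S: 1 H
  Total hydrogens = 19.
Molecular formula: C11H19N3O7S

C11H19N3O7S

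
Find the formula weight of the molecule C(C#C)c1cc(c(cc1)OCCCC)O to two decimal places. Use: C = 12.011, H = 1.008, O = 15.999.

204.27

Molecular formula: C13H16O2.
M = 13×12.011 + 16×1.008 + 2×15.999 = 204.27 g/mol.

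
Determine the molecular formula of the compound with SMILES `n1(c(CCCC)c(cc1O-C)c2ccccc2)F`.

C15H18FNO

Heavy atoms from the SMILES: 15 C, 1 F, 1 N, 1 O.
Implicit hydrogens by atom environment:
  6 × C (aromatic): 1 H each → 6
  4 × C (aromatic): no H
  3 × C: 2 H each → 6
  2 × C: 3 H each → 6
  1 × F: no H
  1 × N (aromatic): no H
  1 × O: no H
  Total hydrogens = 18.
Molecular formula: C15H18FNO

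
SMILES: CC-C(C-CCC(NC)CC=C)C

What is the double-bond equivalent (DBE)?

1

Molecular formula from the SMILES: C12H25N.
DoU = (2C + 2 + N − H − X)/2 = (2·12 + 2 + 1 − 25 − 0)/2 = 2/2 = 1.
(Structurally: 0 ring(s) + 1 π bond(s) = 1.)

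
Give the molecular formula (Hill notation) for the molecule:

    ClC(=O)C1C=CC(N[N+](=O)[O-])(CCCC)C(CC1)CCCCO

Heavy atoms from the SMILES: 16 C, 1 Cl, 2 N, 4 O.
Implicit hydrogens by atom environment:
  9 × C: 2 H each → 18
  4 × C: 1 H each → 4
  2 × C: no H
  2 × O: no H
  1 × C: 3 H
  1 × Cl: no H
  1 × N: 1 H
  1 × N (charge +1): no H
  1 × O: 1 H
  1 × O (charge -1): no H
  Total hydrogens = 27.
Molecular formula: C16H27ClN2O4

C16H27ClN2O4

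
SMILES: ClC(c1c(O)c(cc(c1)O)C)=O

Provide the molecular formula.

Heavy atoms from the SMILES: 8 C, 1 Cl, 3 O.
Implicit hydrogens by atom environment:
  4 × C (aromatic): no H
  2 × C (aromatic): 1 H each → 2
  2 × O: 1 H each → 2
  1 × C: 3 H
  1 × C: no H
  1 × Cl: no H
  1 × O: no H
  Total hydrogens = 7.
Molecular formula: C8H7ClO3

C8H7ClO3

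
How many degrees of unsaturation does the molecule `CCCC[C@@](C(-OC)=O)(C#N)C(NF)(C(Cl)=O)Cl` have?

4

Molecular formula from the SMILES: C10H13Cl2FN2O3.
DoU = (2C + 2 + N − H − X)/2 = (2·10 + 2 + 2 − 13 − 3)/2 = 8/2 = 4.
(Structurally: 0 ring(s) + 4 π bond(s) = 4.)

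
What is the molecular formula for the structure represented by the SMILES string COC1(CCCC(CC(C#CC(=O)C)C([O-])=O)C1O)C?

Heavy atoms from the SMILES: 15 C, 5 O.
Implicit hydrogens by atom environment:
  5 × C: no H
  4 × C: 2 H each → 8
  3 × C: 3 H each → 9
  3 × C: 1 H each → 3
  3 × O: no H
  1 × O: 1 H
  1 × O (charge -1): no H
  Total hydrogens = 21.
Net charge -1.
Molecular formula: C15H21O5-

C15H21O5-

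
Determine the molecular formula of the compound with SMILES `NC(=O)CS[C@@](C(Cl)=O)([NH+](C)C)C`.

Heavy atoms from the SMILES: 7 C, 1 Cl, 2 N, 2 O, 1 S.
Implicit hydrogens by atom environment:
  3 × C: 3 H each → 9
  3 × C: no H
  2 × O: no H
  1 × C: 2 H
  1 × Cl: no H
  1 × N: 2 H
  1 × N (charge +1): 1 H
  1 × S: no H
  Total hydrogens = 14.
Net charge +1.
Molecular formula: C7H14ClN2O2S+

C7H14ClN2O2S+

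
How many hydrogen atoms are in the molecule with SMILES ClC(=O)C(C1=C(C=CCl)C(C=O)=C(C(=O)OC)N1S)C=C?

Hydrogens are implicit in SMILES; fill each atom to its normal valence:
  5 × C: 1 H each → 5
  4 × C (aromatic): no H
  4 × O: no H
  2 × C: no H
  2 × Cl: no H
  1 × C: 3 H
  1 × C: 2 H
  1 × N (aromatic): no H
  1 × S: 1 H
  Total hydrogens = 11.

11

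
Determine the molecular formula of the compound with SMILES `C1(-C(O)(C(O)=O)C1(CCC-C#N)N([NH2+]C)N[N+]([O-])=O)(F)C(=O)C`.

Heavy atoms from the SMILES: 11 C, 1 F, 5 N, 6 O.
Implicit hydrogens by atom environment:
  6 × C: no H
  3 × C: 2 H each → 6
  3 × O: no H
  2 × C: 3 H each → 6
  2 × N: no H
  2 × O: 1 H each → 2
  1 × F: no H
  1 × N (charge +1): 2 H
  1 × N: 1 H
  1 × N (charge +1): no H
  1 × O (charge -1): no H
  Total hydrogens = 17.
Net charge +1.
Molecular formula: C11H17FN5O6+

C11H17FN5O6+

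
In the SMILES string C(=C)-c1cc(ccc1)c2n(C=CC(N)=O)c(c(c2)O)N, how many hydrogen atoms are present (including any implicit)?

15

Hydrogens are implicit in SMILES; fill each atom to its normal valence:
  5 × C (aromatic): 1 H each → 5
  5 × C (aromatic): no H
  3 × C: 1 H each → 3
  2 × N: 2 H each → 4
  1 × C: 2 H
  1 × C: no H
  1 × N (aromatic): no H
  1 × O: 1 H
  1 × O: no H
  Total hydrogens = 15.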